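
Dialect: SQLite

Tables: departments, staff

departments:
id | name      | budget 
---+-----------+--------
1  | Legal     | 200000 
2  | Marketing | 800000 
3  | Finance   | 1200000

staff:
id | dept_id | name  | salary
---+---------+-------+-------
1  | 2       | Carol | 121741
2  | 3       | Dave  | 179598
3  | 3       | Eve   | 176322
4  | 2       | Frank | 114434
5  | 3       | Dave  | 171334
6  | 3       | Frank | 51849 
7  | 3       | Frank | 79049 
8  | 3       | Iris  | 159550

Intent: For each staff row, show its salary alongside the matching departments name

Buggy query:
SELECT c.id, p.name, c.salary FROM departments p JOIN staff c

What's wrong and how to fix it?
Bug: Missing join condition: each staff row is matched to all departments rows instead of just its own

Fix: Add ON c.dept_id = p.id to the JOIN

Corrected query:
SELECT c.id, p.name, c.salary FROM departments p JOIN staff c ON c.dept_id = p.id

Result:
id | name      | salary
---+-----------+-------
1  | Marketing | 121741
2  | Finance   | 179598
3  | Finance   | 176322
4  | Marketing | 114434
5  | Finance   | 171334
6  | Finance   | 51849 
7  | Finance   | 79049 
8  | Finance   | 159550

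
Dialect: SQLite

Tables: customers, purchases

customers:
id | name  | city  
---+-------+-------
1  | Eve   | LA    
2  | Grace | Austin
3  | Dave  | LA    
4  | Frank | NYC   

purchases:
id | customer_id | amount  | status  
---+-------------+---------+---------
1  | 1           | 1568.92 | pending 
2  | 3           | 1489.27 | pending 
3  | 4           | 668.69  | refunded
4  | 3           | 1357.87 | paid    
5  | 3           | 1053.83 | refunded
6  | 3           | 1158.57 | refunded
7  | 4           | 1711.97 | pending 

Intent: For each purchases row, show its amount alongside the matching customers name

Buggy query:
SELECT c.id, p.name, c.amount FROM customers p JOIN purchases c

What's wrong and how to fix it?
Bug: JOIN with no ON clause produces a cartesian product; every purchases row pairs with every customers row

Fix: Add ON c.customer_id = p.id to the JOIN

Corrected query:
SELECT c.id, p.name, c.amount FROM customers p JOIN purchases c ON c.customer_id = p.id

Result:
id | name  | amount 
---+-------+--------
1  | Eve   | 1568.92
2  | Dave  | 1489.27
3  | Frank | 668.69 
4  | Dave  | 1357.87
5  | Dave  | 1053.83
6  | Dave  | 1158.57
7  | Frank | 1711.97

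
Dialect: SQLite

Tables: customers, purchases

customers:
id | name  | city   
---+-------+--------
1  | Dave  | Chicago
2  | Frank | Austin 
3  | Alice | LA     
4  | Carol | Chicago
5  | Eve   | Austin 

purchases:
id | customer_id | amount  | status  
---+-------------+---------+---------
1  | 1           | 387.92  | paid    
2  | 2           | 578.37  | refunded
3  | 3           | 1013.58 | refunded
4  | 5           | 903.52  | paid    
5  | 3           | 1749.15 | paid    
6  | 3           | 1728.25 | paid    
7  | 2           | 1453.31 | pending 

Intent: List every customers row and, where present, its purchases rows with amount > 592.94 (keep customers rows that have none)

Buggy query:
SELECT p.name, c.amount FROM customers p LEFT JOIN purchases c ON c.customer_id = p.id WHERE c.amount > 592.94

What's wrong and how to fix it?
Bug: Filtering c.amount in WHERE discards the NULL rows produced by LEFT JOIN, turning it into an inner join

Fix: Put 'c.amount > 592.94' in the JOIN's ON clause instead of WHERE

Corrected query:
SELECT p.name, c.amount FROM customers p LEFT JOIN purchases c ON c.customer_id = p.id AND c.amount > 592.94

Result:
name  | amount 
------+--------
Dave  | NULL   
Frank | 1453.31
Alice | 1013.58
Alice | 1728.25
Alice | 1749.15
Carol | NULL   
Eve   | 903.52 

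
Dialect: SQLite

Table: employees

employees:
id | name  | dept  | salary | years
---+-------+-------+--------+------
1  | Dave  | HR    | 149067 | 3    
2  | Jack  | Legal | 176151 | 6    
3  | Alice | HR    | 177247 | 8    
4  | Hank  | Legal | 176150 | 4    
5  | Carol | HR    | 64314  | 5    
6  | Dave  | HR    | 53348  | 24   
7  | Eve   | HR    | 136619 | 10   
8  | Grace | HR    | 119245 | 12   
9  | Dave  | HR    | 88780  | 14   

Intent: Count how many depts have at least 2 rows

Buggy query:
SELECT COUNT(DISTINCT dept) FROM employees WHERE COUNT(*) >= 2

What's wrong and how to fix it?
Bug: WHERE filters individual rows, not groups, so a group-level COUNT is invalid there

Fix: Group first with HAVING COUNT(*) >= 2, then COUNT the resulting groups

Corrected query:
SELECT COUNT(*) FROM (SELECT dept FROM employees GROUP BY dept HAVING COUNT(*) >= 2)

Result:
COUNT(*)
--------
2       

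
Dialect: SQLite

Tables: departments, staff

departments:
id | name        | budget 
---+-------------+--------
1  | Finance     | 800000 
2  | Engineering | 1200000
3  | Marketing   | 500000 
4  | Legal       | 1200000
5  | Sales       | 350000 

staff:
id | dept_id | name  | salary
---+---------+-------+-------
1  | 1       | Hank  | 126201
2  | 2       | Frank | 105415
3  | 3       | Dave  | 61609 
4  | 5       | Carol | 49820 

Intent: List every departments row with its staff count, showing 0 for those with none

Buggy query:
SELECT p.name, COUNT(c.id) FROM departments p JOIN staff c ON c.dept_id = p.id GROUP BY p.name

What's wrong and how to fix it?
Bug: INNER JOIN drops departments rows that have no matching staff rows

Fix: Use LEFT JOIN so parents without children still appear (COUNT(c.id) gives 0)

Corrected query:
SELECT p.name, COUNT(c.id) FROM departments p LEFT JOIN staff c ON c.dept_id = p.id GROUP BY p.name

Result:
name        | COUNT(c.id)
------------+------------
Engineering | 1          
Finance     | 1          
Legal       | 0          
Marketing   | 1          
Sales       | 1          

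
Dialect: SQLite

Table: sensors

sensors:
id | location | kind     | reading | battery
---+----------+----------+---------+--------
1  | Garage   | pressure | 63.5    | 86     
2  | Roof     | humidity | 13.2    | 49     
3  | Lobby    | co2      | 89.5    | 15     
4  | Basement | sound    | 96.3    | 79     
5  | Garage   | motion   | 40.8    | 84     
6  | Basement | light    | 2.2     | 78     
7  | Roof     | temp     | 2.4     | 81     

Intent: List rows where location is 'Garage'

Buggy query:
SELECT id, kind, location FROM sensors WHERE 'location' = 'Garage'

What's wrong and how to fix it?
Bug: Single quotes denote string literals in SQL; the column name is being compared as a constant string

Fix: Remove the quotes around the column name (or use double quotes for an identifier)

Corrected query:
SELECT id, kind, location FROM sensors WHERE location = 'Garage'

Result:
id | kind     | location
---+----------+---------
1  | pressure | Garage  
5  | motion   | Garage  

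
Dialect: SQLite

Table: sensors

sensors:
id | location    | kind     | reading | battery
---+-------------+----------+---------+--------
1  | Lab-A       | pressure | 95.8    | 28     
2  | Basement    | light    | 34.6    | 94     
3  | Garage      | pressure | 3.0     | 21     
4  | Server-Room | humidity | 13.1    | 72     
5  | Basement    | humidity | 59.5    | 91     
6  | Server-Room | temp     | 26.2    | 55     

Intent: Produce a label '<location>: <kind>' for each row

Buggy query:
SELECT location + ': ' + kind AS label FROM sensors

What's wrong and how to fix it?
Bug: SQLite uses || for string concatenation; + coerces text to numbers (yielding 0)

Fix: Replace + with || to concatenate text

Corrected query:
SELECT location || ': ' || kind AS label FROM sensors

Result:
label                
---------------------
Lab-A: pressure      
Basement: light      
Garage: pressure     
Server-Room: humidity
Basement: humidity   
Server-Room: temp    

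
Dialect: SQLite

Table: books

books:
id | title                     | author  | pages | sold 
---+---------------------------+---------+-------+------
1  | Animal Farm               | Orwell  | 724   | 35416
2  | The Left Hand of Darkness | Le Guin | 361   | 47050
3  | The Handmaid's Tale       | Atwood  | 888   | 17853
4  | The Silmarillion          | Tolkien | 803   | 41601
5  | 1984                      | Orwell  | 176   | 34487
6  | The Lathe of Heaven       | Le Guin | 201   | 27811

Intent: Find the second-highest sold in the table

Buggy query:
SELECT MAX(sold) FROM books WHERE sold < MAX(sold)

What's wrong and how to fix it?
Bug: MAX(sold) on the right of the comparison is an aggregate-in-WHERE error

Fix: Put the inner MAX in a scalar subquery

Corrected query:
SELECT MAX(sold) FROM books WHERE sold < (SELECT MAX(sold) FROM books)

Result:
MAX(sold)
---------
41601    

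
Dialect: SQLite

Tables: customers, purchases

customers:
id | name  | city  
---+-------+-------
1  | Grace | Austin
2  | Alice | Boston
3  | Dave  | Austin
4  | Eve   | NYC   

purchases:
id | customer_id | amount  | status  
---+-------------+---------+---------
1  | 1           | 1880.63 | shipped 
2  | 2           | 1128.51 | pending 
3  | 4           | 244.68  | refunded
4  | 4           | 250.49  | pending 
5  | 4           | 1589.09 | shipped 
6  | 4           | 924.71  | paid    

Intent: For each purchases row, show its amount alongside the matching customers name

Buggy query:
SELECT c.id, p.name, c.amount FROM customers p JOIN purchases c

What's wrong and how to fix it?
Bug: Missing join condition: each purchases row is matched to all customers rows instead of just its own

Fix: Add ON c.customer_id = p.id to the JOIN

Corrected query:
SELECT c.id, p.name, c.amount FROM customers p JOIN purchases c ON c.customer_id = p.id

Result:
id | name  | amount 
---+-------+--------
1  | Grace | 1880.63
2  | Alice | 1128.51
3  | Eve   | 244.68 
4  | Eve   | 250.49 
5  | Eve   | 1589.09
6  | Eve   | 924.71 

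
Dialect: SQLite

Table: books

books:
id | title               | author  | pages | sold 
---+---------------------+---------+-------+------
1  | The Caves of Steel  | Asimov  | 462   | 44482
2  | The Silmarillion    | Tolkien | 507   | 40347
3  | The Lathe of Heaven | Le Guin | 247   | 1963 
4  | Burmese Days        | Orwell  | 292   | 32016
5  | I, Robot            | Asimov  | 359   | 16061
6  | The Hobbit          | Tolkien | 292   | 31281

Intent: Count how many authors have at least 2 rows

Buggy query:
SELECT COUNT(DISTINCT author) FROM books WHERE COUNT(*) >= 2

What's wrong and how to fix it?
Bug: WHERE filters individual rows, not groups, so a group-level COUNT is invalid there

Fix: Use a subquery that GROUPs and filters with HAVING, then count its rows

Corrected query:
SELECT COUNT(*) FROM (SELECT author FROM books GROUP BY author HAVING COUNT(*) >= 2)

Result:
COUNT(*)
--------
2       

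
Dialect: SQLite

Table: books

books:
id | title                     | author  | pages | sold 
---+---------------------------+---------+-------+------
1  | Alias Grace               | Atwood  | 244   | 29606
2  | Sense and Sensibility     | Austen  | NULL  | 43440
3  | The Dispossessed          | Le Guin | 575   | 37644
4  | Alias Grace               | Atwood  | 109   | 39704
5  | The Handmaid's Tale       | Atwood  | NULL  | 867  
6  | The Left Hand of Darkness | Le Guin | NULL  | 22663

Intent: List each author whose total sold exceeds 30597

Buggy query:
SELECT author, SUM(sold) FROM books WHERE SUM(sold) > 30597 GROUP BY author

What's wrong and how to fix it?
Bug: WHERE runs before GROUP BY, so aggregates aren't available there

Fix: Move the aggregate condition to a HAVING clause

Corrected query:
SELECT author, SUM(sold) FROM books GROUP BY author HAVING SUM(sold) > 30597

Result:
author  | SUM(sold)
--------+----------
Atwood  | 70177    
Austen  | 43440    
Le Guin | 60307    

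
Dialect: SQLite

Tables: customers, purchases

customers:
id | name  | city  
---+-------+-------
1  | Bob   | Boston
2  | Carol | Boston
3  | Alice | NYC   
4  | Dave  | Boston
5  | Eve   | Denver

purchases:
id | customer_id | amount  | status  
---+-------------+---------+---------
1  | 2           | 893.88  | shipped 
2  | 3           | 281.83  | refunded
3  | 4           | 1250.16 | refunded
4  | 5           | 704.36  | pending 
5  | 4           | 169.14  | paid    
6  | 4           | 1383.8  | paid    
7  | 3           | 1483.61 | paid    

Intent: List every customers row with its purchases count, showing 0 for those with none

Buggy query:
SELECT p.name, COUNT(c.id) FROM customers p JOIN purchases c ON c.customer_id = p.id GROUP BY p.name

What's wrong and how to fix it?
Bug: An inner join excludes parents with zero children

Fix: Switch to LEFT JOIN to retain unmatched parent rows

Corrected query:
SELECT p.name, COUNT(c.id) FROM customers p LEFT JOIN purchases c ON c.customer_id = p.id GROUP BY p.name

Result:
name  | COUNT(c.id)
------+------------
Alice | 2          
Bob   | 0          
Carol | 1          
Dave  | 3          
Eve   | 1          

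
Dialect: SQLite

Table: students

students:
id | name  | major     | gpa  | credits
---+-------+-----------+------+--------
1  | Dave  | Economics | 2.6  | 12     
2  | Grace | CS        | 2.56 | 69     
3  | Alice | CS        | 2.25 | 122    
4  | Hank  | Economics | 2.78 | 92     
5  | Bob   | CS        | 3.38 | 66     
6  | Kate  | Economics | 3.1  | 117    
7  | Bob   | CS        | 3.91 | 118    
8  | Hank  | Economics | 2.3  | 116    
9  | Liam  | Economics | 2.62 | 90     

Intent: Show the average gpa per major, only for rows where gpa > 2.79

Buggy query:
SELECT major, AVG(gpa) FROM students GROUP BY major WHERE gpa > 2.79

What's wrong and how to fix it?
Bug: Row-level WHERE must come before GROUP BY in the clause order

Fix: Move the WHERE clause before GROUP BY

Corrected query:
SELECT major, AVG(gpa) FROM students WHERE gpa > 2.79 GROUP BY major

Result:
major     | AVG(gpa)
----------+---------
CS        | 3.645   
Economics | 3.1     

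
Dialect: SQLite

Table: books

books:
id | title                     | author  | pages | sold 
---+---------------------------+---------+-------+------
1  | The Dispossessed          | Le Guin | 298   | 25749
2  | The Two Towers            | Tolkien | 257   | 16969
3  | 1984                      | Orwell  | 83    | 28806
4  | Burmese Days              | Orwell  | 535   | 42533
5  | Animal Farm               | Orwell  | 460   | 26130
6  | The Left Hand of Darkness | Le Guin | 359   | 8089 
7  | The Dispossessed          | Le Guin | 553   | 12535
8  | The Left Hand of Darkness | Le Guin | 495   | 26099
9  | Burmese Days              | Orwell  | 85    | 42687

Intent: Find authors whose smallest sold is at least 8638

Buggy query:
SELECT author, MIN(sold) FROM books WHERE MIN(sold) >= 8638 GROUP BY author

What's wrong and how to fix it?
Bug: MIN() in WHERE is a misuse of aggregate

Fix: Use HAVING for the per-group MIN condition

Corrected query:
SELECT author, MIN(sold) FROM books GROUP BY author HAVING MIN(sold) >= 8638

Result:
author  | MIN(sold)
--------+----------
Orwell  | 26130    
Tolkien | 16969    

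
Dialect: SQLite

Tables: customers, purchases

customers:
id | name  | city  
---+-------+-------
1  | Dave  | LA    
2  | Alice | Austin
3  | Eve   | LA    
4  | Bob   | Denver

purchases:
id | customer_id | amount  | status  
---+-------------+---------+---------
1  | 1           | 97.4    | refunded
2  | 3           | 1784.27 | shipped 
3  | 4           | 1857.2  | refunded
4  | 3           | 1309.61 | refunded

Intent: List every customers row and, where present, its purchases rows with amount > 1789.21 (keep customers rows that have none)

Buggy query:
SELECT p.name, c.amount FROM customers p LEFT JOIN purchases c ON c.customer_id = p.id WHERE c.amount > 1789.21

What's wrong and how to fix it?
Bug: A WHERE condition on the right-hand table after LEFT JOIN drops unmatched parents

Fix: Put 'c.amount > 1789.21' in the JOIN's ON clause instead of WHERE

Corrected query:
SELECT p.name, c.amount FROM customers p LEFT JOIN purchases c ON c.customer_id = p.id AND c.amount > 1789.21

Result:
name  | amount
------+-------
Dave  | NULL  
Alice | NULL  
Eve   | NULL  
Bob   | 1857.2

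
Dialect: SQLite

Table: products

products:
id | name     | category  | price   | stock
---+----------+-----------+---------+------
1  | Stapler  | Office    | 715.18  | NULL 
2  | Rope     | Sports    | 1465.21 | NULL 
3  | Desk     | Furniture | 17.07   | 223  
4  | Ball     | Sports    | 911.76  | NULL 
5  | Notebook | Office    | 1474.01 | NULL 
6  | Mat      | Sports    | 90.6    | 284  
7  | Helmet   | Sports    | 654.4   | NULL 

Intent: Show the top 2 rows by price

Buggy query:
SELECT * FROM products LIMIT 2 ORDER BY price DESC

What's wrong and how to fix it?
Bug: LIMIT must come after ORDER BY

Fix: Swap the clauses: ORDER BY first, then LIMIT

Corrected query:
SELECT * FROM products ORDER BY price DESC LIMIT 2

Result:
id | name     | category | price   | stock
---+----------+----------+---------+------
5  | Notebook | Office   | 1474.01 | NULL 
2  | Rope     | Sports   | 1465.21 | NULL 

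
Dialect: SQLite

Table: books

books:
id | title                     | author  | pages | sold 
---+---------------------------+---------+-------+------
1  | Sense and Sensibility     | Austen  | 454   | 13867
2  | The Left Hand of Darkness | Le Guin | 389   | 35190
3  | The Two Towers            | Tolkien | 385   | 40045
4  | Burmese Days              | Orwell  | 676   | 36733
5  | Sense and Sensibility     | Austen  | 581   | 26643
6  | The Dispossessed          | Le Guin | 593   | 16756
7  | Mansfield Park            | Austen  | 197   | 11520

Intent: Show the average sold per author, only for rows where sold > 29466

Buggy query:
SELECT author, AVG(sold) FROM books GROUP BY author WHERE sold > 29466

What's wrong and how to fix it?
Bug: WHERE cannot follow GROUP BY

Fix: Move the WHERE clause before GROUP BY

Corrected query:
SELECT author, AVG(sold) FROM books WHERE sold > 29466 GROUP BY author

Result:
author  | AVG(sold)
--------+----------
Le Guin | 35190    
Orwell  | 36733    
Tolkien | 40045    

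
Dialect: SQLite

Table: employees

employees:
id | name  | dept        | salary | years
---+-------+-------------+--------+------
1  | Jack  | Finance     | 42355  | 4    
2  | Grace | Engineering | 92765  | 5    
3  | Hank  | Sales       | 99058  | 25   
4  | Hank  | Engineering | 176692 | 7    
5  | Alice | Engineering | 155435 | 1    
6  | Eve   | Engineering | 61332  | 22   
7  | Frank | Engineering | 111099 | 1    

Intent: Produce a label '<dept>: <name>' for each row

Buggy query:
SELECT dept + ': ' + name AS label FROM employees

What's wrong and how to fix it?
Bug: SQLite uses || for string concatenation; + coerces text to numbers (yielding 0)

Fix: Replace + with || to concatenate text

Corrected query:
SELECT dept || ': ' || name AS label FROM employees

Result:
label             
------------------
Finance: Jack     
Engineering: Grace
Sales: Hank       
Engineering: Hank 
Engineering: Alice
Engineering: Eve  
Engineering: Frank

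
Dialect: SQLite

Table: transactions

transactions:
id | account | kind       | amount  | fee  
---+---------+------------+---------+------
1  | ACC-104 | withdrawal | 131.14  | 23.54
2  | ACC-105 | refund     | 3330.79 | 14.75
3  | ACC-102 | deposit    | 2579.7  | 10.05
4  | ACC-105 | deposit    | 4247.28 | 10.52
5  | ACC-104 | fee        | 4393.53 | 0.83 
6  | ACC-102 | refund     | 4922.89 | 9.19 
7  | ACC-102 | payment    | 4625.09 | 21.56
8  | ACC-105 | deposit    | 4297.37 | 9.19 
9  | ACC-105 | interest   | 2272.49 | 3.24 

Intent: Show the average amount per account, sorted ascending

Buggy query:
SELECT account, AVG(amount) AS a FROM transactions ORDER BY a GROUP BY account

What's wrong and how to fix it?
Bug: ORDER BY appears before GROUP BY; SQL clause order requires GROUP BY first

Fix: Reorder: SELECT … FROM … GROUP BY … ORDER BY …

Corrected query:
SELECT account, AVG(amount) AS a FROM transactions GROUP BY account ORDER BY a

Result:
account | a        
--------+----------
ACC-104 | 2262.335 
ACC-105 | 3536.9825
ACC-102 | 4042.56  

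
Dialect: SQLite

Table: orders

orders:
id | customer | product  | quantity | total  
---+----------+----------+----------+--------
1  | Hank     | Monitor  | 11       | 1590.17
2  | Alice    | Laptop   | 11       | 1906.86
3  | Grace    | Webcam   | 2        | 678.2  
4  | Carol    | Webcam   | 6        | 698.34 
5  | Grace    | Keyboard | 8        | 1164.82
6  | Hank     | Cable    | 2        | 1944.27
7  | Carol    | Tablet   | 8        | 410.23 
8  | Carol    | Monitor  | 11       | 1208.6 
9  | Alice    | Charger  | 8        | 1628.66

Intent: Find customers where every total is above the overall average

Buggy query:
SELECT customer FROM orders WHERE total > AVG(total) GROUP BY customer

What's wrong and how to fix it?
Bug: WHERE evaluates per row before aggregation, so AVG() is unavailable

Fix: Compute the overall average in a scalar subquery and compare each group's MIN against it in HAVING

Corrected query:
SELECT customer FROM orders GROUP BY customer HAVING MIN(total) > (SELECT AVG(total) FROM orders)

Result:
customer
--------
Alice   
Hank    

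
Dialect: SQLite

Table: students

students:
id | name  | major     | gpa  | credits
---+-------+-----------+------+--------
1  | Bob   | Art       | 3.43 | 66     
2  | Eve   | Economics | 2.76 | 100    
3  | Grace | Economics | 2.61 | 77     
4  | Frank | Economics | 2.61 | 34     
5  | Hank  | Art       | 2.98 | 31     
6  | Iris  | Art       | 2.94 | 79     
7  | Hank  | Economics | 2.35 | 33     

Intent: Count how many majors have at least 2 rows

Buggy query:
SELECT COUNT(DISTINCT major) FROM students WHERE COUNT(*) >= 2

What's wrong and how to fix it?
Bug: WHERE filters individual rows, not groups, so a group-level COUNT is invalid there

Fix: Use a subquery that GROUPs and filters with HAVING, then count its rows

Corrected query:
SELECT COUNT(*) FROM (SELECT major FROM students GROUP BY major HAVING COUNT(*) >= 2)

Result:
COUNT(*)
--------
2       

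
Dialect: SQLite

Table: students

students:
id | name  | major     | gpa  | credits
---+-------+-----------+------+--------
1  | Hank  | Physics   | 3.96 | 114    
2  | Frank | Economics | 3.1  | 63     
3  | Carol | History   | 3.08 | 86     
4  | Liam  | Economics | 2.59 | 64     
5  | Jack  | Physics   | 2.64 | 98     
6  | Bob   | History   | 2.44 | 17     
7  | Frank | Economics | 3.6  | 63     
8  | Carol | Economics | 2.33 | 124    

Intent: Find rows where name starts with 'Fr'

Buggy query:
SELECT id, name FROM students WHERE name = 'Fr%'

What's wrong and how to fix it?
Bug: '=' compares the literal string including the % character; pattern matching needs LIKE

Fix: Replace '=' with LIKE so 'Fr%' is treated as a pattern

Corrected query:
SELECT id, name FROM students WHERE name LIKE 'Fr%'

Result:
id | name 
---+------
2  | Frank
7  | Frank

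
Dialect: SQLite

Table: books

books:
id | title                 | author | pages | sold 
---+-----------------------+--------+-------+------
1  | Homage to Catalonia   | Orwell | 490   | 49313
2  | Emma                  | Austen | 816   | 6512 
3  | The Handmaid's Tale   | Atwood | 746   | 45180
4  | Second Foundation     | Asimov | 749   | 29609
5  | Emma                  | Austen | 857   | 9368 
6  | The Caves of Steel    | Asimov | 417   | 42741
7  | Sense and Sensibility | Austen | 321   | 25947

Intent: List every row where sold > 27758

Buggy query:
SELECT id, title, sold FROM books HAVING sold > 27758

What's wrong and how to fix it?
Bug: HAVING filters the output of aggregation, but this query has no GROUP BY and no aggregate functions, so SQLite rejects it (HAVING clause on a non-aggregate query); the condition here is per row

Fix: Use WHERE for row-level filtering

Corrected query:
SELECT id, title, sold FROM books WHERE sold > 27758

Result:
id | title               | sold 
---+---------------------+------
1  | Homage to Catalonia | 49313
3  | The Handmaid's Tale | 45180
4  | Second Foundation   | 29609
6  | The Caves of Steel  | 42741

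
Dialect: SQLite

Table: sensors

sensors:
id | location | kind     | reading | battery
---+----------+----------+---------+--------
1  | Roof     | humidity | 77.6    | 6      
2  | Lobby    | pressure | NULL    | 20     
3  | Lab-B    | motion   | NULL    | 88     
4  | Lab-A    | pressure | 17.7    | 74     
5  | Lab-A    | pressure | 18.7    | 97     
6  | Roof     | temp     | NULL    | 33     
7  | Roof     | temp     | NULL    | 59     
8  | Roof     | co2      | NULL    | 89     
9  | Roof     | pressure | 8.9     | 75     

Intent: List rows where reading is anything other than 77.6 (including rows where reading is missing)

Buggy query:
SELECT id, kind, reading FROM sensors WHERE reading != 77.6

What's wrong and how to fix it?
Bug: 'reading != 77.6' is unknown when reading is NULL, so NULL rows are silently excluded

Fix: Add an explicit OR reading IS NULL to include the missing-value rows

Corrected query:
SELECT id, kind, reading FROM sensors WHERE reading != 77.6 OR reading IS NULL

Result:
id | kind     | reading
---+----------+--------
2  | pressure | NULL   
3  | motion   | NULL   
4  | pressure | 17.7   
5  | pressure | 18.7   
6  | temp     | NULL   
7  | temp     | NULL   
8  | co2      | NULL   
9  | pressure | 8.9    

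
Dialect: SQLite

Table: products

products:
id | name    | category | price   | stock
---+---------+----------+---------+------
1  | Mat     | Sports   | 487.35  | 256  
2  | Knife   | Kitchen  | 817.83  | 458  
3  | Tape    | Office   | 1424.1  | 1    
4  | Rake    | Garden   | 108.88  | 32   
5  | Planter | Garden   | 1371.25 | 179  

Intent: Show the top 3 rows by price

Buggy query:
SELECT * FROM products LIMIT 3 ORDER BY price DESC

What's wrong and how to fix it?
Bug: LIMIT must come after ORDER BY

Fix: Sort with ORDER BY, then apply LIMIT

Corrected query:
SELECT * FROM products ORDER BY price DESC LIMIT 3

Result:
id | name    | category | price   | stock
---+---------+----------+---------+------
3  | Tape    | Office   | 1424.1  | 1    
5  | Planter | Garden   | 1371.25 | 179  
2  | Knife   | Kitchen  | 817.83  | 458  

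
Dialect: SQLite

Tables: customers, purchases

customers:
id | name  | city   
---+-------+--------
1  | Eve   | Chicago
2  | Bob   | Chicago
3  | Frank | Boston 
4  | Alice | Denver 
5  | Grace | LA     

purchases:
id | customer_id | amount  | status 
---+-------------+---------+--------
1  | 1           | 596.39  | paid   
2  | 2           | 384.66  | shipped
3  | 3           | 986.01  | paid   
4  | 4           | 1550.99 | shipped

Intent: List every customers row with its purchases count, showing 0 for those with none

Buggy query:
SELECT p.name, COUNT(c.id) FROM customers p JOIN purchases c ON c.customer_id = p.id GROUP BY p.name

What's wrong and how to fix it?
Bug: An inner join excludes parents with zero children

Fix: Use LEFT JOIN so parents without children still appear (COUNT(c.id) gives 0)

Corrected query:
SELECT p.name, COUNT(c.id) FROM customers p LEFT JOIN purchases c ON c.customer_id = p.id GROUP BY p.name

Result:
name  | COUNT(c.id)
------+------------
Alice | 1          
Bob   | 1          
Eve   | 1          
Frank | 1          
Grace | 0          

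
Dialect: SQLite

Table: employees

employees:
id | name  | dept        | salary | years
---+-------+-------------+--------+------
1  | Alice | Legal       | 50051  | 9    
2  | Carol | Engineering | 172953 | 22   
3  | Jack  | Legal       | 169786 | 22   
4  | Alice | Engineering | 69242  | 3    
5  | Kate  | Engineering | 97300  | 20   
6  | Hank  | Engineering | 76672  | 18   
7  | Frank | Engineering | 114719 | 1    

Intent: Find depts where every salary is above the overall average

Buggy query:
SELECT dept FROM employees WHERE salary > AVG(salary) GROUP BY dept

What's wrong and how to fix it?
Bug: AVG() is an aggregate; it can't sit directly in WHERE

Fix: Use a subquery for AVG and a HAVING MIN(...) filter so the condition holds for every row in the group

Corrected query:
SELECT dept FROM employees GROUP BY dept HAVING MIN(salary) > (SELECT AVG(salary) FROM employees)

Result:
(no rows)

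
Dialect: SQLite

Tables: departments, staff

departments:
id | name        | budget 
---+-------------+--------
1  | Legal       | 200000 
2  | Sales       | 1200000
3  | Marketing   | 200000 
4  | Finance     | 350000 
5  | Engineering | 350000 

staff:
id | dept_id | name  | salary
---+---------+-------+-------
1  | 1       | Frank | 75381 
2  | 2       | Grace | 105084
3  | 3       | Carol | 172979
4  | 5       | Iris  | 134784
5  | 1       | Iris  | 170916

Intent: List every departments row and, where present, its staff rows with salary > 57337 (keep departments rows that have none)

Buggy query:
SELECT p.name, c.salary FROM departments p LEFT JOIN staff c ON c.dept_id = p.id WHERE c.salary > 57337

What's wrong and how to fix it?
Bug: Filtering c.salary in WHERE discards the NULL rows produced by LEFT JOIN, turning it into an inner join

Fix: Move the right-table condition into the ON clause so unmatched parents are kept

Corrected query:
SELECT p.name, c.salary FROM departments p LEFT JOIN staff c ON c.dept_id = p.id AND c.salary > 57337

Result:
name        | salary
------------+-------
Legal       | 75381 
Legal       | 170916
Sales       | 105084
Marketing   | 172979
Finance     | NULL  
Engineering | 134784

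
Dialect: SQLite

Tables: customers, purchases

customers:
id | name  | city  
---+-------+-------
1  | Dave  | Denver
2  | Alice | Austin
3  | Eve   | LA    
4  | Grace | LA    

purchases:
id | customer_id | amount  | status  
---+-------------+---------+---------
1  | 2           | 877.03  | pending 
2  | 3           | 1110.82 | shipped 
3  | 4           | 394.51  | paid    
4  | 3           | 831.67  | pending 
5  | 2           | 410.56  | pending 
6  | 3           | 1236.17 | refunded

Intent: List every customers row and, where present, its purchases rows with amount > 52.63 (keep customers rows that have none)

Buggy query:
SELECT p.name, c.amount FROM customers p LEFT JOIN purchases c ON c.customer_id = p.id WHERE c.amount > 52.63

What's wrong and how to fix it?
Bug: Filtering c.amount in WHERE discards the NULL rows produced by LEFT JOIN, turning it into an inner join

Fix: Put 'c.amount > 52.63' in the JOIN's ON clause instead of WHERE

Corrected query:
SELECT p.name, c.amount FROM customers p LEFT JOIN purchases c ON c.customer_id = p.id AND c.amount > 52.63

Result:
name  | amount 
------+--------
Dave  | NULL   
Alice | 410.56 
Alice | 877.03 
Eve   | 831.67 
Eve   | 1110.82
Eve   | 1236.17
Grace | 394.51 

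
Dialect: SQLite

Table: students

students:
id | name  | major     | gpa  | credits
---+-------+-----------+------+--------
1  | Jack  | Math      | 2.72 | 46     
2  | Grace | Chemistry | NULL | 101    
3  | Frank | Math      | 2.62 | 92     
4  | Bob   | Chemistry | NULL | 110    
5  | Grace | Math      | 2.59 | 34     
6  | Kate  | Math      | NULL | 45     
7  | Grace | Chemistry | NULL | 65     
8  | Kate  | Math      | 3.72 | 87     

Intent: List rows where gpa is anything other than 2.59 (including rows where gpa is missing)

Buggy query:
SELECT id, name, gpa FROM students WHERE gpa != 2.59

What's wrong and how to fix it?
Bug: Inequality against NULL is unknown, not true; rows with NULL are dropped

Fix: Add an explicit OR gpa IS NULL to include the missing-value rows

Corrected query:
SELECT id, name, gpa FROM students WHERE gpa != 2.59 OR gpa IS NULL

Result:
id | name  | gpa 
---+-------+-----
1  | Jack  | 2.72
2  | Grace | NULL
3  | Frank | 2.62
4  | Bob   | NULL
6  | Kate  | NULL
7  | Grace | NULL
8  | Kate  | 3.72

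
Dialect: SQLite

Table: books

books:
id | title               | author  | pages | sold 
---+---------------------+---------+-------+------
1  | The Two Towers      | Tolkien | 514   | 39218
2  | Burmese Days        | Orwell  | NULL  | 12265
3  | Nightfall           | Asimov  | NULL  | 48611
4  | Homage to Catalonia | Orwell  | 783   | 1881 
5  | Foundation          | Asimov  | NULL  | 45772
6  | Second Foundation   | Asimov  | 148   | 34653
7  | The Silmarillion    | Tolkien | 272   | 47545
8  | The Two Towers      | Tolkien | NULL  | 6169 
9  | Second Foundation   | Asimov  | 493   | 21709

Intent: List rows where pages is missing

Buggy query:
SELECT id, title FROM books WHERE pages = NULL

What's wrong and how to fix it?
Bug: Comparing to NULL with '=' never matches; NULL = NULL is unknown, not true

Fix: Use IS NULL to test for NULL

Corrected query:
SELECT id, title FROM books WHERE pages IS NULL

Result:
id | title         
---+---------------
2  | Burmese Days  
3  | Nightfall     
5  | Foundation    
8  | The Two Towers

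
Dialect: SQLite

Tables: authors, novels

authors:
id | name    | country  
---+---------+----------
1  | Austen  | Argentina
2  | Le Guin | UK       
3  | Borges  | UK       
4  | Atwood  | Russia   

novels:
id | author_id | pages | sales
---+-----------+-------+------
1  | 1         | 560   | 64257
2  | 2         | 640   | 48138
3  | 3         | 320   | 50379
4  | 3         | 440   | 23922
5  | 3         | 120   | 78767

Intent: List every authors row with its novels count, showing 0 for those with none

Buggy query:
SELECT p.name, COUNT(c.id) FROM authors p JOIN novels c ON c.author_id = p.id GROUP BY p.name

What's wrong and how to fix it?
Bug: An inner join excludes parents with zero children

Fix: Use LEFT JOIN so parents without children still appear (COUNT(c.id) gives 0)

Corrected query:
SELECT p.name, COUNT(c.id) FROM authors p LEFT JOIN novels c ON c.author_id = p.id GROUP BY p.name

Result:
name    | COUNT(c.id)
--------+------------
Atwood  | 0          
Austen  | 1          
Borges  | 3          
Le Guin | 1          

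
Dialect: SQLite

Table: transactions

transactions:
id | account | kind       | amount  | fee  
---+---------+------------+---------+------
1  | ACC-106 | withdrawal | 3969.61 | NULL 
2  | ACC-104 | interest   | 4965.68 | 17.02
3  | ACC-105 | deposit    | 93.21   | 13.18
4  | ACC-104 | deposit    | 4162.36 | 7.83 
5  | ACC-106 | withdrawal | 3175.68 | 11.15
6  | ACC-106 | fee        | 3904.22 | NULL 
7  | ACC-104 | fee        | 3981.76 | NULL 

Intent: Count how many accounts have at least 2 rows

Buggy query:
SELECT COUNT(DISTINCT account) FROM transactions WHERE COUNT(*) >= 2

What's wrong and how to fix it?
Bug: WHERE filters individual rows, not groups, so a group-level COUNT is invalid there

Fix: Use a subquery that GROUPs and filters with HAVING, then count its rows

Corrected query:
SELECT COUNT(*) FROM (SELECT account FROM transactions GROUP BY account HAVING COUNT(*) >= 2)

Result:
COUNT(*)
--------
2       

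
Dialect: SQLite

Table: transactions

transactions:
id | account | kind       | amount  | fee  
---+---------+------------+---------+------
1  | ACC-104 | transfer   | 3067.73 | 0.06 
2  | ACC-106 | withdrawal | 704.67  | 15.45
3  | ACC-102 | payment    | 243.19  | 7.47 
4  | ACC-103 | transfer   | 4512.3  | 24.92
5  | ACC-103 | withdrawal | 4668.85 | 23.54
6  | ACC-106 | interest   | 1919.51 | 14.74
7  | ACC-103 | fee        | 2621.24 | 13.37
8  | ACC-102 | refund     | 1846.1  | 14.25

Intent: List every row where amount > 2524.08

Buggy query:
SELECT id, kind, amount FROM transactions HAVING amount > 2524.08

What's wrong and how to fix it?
Bug: This is a non-aggregate query (no GROUP BY, no aggregates), so in SQLite the HAVING clause is invalid here; a row-level condition belongs in WHERE

Fix: Replace HAVING with WHERE since the condition applies to individual rows

Corrected query:
SELECT id, kind, amount FROM transactions WHERE amount > 2524.08

Result:
id | kind       | amount 
---+------------+--------
1  | transfer   | 3067.73
4  | transfer   | 4512.3 
5  | withdrawal | 4668.85
7  | fee        | 2621.24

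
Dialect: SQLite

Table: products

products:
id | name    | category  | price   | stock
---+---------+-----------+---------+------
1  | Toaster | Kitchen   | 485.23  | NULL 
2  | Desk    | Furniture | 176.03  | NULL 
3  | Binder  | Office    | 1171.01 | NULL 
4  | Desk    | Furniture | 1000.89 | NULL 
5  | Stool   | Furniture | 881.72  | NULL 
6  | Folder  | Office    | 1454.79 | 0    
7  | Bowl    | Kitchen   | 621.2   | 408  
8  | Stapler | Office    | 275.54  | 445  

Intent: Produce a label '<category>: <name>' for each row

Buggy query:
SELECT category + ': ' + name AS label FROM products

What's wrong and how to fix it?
Bug: '+' is numeric addition; on text columns SQLite converts them to 0 instead of concatenating

Fix: Replace + with || to concatenate text

Corrected query:
SELECT category || ': ' || name AS label FROM products

Result:
label           
----------------
Kitchen: Toaster
Furniture: Desk 
Office: Binder  
Furniture: Desk 
Furniture: Stool
Office: Folder  
Kitchen: Bowl   
Office: Stapler 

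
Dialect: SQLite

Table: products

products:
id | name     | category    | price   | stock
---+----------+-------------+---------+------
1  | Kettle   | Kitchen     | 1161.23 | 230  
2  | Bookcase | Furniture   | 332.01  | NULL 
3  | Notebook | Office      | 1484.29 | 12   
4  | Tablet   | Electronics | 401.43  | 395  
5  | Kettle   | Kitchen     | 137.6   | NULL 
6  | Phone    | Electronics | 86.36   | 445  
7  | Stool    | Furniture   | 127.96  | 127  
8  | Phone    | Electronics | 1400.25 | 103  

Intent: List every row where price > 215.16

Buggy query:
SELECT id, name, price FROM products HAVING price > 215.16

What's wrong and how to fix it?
Bug: This is a non-aggregate query (no GROUP BY, no aggregates), so in SQLite the HAVING clause is invalid here; a row-level condition belongs in WHERE

Fix: Use WHERE for row-level filtering

Corrected query:
SELECT id, name, price FROM products WHERE price > 215.16

Result:
id | name     | price  
---+----------+--------
1  | Kettle   | 1161.23
2  | Bookcase | 332.01 
3  | Notebook | 1484.29
4  | Tablet   | 401.43 
8  | Phone    | 1400.25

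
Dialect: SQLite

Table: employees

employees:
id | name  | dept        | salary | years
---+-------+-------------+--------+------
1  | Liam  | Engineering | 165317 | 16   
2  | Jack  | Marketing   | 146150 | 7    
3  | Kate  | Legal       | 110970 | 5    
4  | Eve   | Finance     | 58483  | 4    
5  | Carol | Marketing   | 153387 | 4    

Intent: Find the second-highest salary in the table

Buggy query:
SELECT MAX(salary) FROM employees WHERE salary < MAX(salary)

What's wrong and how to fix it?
Bug: MAX(salary) on the right of the comparison is an aggregate-in-WHERE error

Fix: Put the inner MAX in a scalar subquery

Corrected query:
SELECT MAX(salary) FROM employees WHERE salary < (SELECT MAX(salary) FROM employees)

Result:
MAX(salary)
-----------
153387     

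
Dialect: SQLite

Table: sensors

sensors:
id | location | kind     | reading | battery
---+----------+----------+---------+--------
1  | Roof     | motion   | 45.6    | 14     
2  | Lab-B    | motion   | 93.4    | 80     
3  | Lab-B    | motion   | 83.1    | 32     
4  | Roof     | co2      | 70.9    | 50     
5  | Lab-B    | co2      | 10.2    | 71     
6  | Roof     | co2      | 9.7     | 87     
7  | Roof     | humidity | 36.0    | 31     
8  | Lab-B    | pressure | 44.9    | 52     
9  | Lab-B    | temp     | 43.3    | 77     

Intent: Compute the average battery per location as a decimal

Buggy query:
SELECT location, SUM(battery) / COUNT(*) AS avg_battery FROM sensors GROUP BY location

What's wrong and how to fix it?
Bug: Both operands are integers, so '/' performs integer division and truncates

Fix: Multiply by 1.0 (or CAST to REAL) to force floating-point division

Corrected query:
SELECT location, SUM(battery) * 1.0 / COUNT(*) AS avg_battery FROM sensors GROUP BY location

Result:
location | avg_battery
---------+------------
Lab-B    | 62.4       
Roof     | 45.5       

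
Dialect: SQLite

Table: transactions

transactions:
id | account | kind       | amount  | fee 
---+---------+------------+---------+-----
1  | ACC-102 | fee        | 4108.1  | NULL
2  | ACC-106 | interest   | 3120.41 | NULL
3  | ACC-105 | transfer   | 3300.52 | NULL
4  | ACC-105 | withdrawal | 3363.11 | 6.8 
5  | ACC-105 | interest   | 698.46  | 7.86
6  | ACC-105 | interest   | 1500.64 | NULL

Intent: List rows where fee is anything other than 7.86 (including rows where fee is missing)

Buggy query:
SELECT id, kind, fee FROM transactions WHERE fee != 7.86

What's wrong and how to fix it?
Bug: Inequality against NULL is unknown, not true; rows with NULL are dropped

Fix: Add an explicit OR fee IS NULL to include the missing-value rows

Corrected query:
SELECT id, kind, fee FROM transactions WHERE fee != 7.86 OR fee IS NULL

Result:
id | kind       | fee 
---+------------+-----
1  | fee        | NULL
2  | interest   | NULL
3  | transfer   | NULL
4  | withdrawal | 6.8 
6  | interest   | NULL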